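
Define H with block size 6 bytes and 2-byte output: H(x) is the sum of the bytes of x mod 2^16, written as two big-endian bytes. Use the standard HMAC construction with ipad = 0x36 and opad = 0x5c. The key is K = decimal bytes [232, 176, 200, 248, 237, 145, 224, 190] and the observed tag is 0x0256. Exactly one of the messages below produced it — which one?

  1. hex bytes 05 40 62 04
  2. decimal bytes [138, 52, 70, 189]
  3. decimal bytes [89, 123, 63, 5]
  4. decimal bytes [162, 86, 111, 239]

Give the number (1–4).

Key decimal bytes [232, 176, 200, 248, 237, 145, 224, 190] = e8 b0 c8 f8 ed 91 e0 be is 8 bytes > B = 6, so hash it first: H(key) = 06 74, then zero-pad to 6 bytes: K' = 06 74 00 00 00 00.
K' ⊕ ipad = 30 42 36 36 36 36; K' ⊕ opad = 5a 28 5c 5c 5c 5c.
m1: inner = H(30 42 36 36 36 36 05 40 62 04) = 01 f5; tag = H(5a 28 5c 5c 5c 5c 01 f5) = 02e8
m2: inner = H(30 42 36 36 36 36 8a 34 46 bd) = 03 0b; tag = H(5a 28 5c 5c 5c 5c 03 0b) = 0200
m3: inner = H(30 42 36 36 36 36 59 7b 3f 05) = 02 62; tag = H(5a 28 5c 5c 5c 5c 02 62) = 0256 ← matches
m4: inner = H(30 42 36 36 36 36 a2 56 6f ef) = 03 a0; tag = H(5a 28 5c 5c 5c 5c 03 a0) = 0295

3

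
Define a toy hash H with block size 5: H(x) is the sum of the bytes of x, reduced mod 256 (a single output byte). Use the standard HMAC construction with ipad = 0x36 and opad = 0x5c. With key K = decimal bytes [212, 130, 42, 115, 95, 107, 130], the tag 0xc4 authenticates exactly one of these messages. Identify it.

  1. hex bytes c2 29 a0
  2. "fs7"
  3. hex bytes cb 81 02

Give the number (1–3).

Key decimal bytes [212, 130, 42, 115, 95, 107, 130] = d4 82 2a 73 5f 6b 82 is 7 bytes > B = 5, so hash it first: H(key) = 3f, then zero-pad to 5 bytes: K' = 3f 00 00 00 00.
K' ⊕ ipad = 09 36 36 36 36; K' ⊕ opad = 63 5c 5c 5c 5c.
m1: inner = H(09 36 36 36 36 c2 29 a0) = 6c; tag = H(63 5c 5c 5c 5c 6c) = 3f
m2: inner = H(09 36 36 36 36 66 73 37) = f1; tag = H(63 5c 5c 5c 5c f1) = c4 ← matches
m3: inner = H(09 36 36 36 36 cb 81 02) = 2f; tag = H(63 5c 5c 5c 5c 2f) = 02

2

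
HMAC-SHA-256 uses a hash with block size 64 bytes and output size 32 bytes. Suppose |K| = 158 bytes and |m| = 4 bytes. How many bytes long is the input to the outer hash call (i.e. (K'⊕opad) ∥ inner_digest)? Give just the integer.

96

Key is 158 > 64 bytes, so it is hashed to 32 bytes then zero-padded to 64: |K'| = 64.
Outer input = (K'⊕opad) ∥ H(inner) → 64 + 32 = 96 bytes.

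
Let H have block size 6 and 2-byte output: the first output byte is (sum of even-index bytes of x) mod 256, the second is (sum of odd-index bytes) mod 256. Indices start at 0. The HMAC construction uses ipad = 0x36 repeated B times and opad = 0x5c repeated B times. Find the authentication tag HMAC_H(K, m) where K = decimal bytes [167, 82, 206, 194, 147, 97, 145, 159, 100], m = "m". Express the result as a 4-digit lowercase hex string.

Key decimal bytes [167, 82, 206, 194, 147, 97, 145, 159, 100] = a7 52 ce c2 93 61 91 9f 64 is 9 bytes > B = 6, so hash it first: H(key) = fd 14, then zero-pad to 6 bytes: K' = fd 14 00 00 00 00.
K' ⊕ ipad = cb 22 36 36 36 36.  K' ⊕ opad = a1 48 5c 5c 5c 5c.
Inner input = (K'⊕ipad) ∥ m = cb 22 36 36 36 36 ∥ 6d.
Inner hash: even-index sum = 420 mod 256 = 164; odd-index sum = 142 mod 256 = 142 → a4 8e.
Outer input = (K'⊕opad) ∥ inner = a1 48 5c 5c 5c 5c ∥ a4 8e.
Outer hash (tag): even-index sum = 509 mod 256 = 253; odd-index sum = 398 mod 256 = 142 → fd 8e.

fd8e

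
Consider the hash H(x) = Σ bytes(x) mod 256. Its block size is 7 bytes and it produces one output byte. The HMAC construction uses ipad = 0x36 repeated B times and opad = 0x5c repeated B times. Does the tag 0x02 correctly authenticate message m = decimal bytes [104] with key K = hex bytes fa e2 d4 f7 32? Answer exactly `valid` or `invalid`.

Key hex bytes fa e2 d4 f7 32 is 5 bytes ≤ B = 7; zero-pad to 7 bytes: K' = fa e2 d4 f7 32 00 00.
K' ⊕ ipad = cc d4 e2 c1 04 36 36; K' ⊕ opad = a6 be 88 ab 6e 5c 5c.
Inner hash: sum = 204+212+226+193+4+54+54+104 = 1051; mod 256 = 27 → 1b.
Outer hash (recomputed tag): sum = 166+190+136+171+110+92+92+27 = 984; mod 256 = 216 → d8.
Recomputed tag = d8; claimed = 02 → mismatch.

invalid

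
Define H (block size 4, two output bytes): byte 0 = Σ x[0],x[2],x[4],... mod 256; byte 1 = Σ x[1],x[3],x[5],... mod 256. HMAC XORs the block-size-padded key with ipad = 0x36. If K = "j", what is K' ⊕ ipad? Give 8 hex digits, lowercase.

5c363636

Key "j" = 6a is 1 byte ≤ B = 4; zero-pad to 4 bytes: K' = 6a 00 00 00.
XOR each byte with 0x36: 6a⊕36=5c, 00⊕36=36, 00⊕36=36, 00⊕36=36.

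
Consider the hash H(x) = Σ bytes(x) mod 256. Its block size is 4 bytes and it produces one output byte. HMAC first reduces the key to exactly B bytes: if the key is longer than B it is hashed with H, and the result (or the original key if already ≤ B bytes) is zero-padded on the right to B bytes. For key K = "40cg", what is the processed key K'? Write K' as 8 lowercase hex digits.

Key "40cg" = 34 30 63 67 is exactly B = 4 bytes: K' = 34 30 63 67.

34306367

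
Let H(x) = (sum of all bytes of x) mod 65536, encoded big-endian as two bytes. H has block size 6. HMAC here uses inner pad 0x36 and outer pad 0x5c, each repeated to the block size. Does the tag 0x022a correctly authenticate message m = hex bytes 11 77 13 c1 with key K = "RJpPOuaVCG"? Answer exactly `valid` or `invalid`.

invalid

Key "RJpPOuaVCG" = 52 4a 70 50 4f 75 61 56 43 47 is 10 bytes > B = 6, so hash it first: H(key) = 03 61, then zero-pad to 6 bytes: K' = 03 61 00 00 00 00.
K' ⊕ ipad = 35 57 36 36 36 36; K' ⊕ opad = 5f 3d 5c 5c 5c 5c.
Inner hash: sum = 53+87+54+54+54+54+17+119+19+193 = 704 → 02 c0.
Outer hash (recomputed tag): sum = 95+61+92+92+92+92+2+192 = 718 → 02 ce.
Recomputed tag = 02ce; claimed = 022a → mismatch.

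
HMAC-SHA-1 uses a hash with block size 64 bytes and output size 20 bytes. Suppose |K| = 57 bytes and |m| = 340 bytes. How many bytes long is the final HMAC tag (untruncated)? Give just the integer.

The tag is one SHA-1 digest: 20 bytes.

20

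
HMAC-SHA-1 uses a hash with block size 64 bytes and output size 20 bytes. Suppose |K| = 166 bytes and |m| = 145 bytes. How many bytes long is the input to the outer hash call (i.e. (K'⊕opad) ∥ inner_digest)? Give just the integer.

Key is 166 > 64 bytes, so it is hashed to 20 bytes then zero-padded to 64: |K'| = 64.
Outer input = (K'⊕opad) ∥ H(inner) → 64 + 20 = 84 bytes.

84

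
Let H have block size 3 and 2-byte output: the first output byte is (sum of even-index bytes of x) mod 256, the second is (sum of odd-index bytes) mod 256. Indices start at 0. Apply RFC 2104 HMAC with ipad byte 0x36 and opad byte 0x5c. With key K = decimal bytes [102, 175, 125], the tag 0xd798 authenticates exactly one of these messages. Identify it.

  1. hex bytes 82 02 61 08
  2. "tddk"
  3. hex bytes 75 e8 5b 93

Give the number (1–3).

1

Key decimal bytes [102, 175, 125] = 66 af 7d is exactly B = 3 bytes: K' = 66 af 7d.
K' ⊕ ipad = 50 99 4b; K' ⊕ opad = 3a f3 21.
m1: inner = H(50 99 4b 82 02 61 08) = a5 7c; tag = H(3a f3 21 a5 7c) = d798 ← matches
m2: inner = H(50 99 4b 74 64 64 6b) = 6a 71; tag = H(3a f3 21 6a 71) = cc5d
m3: inner = H(50 99 4b 75 e8 5b 93) = 16 69; tag = H(3a f3 21 16 69) = c409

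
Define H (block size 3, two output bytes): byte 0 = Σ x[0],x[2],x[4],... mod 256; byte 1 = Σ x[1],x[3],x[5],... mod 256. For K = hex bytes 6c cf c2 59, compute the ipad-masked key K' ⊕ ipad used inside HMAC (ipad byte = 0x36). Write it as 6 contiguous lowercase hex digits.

181e36

Key hex bytes 6c cf c2 59 is 4 bytes > B = 3, so hash it first: H(key) = 2e 28, then zero-pad to 3 bytes: K' = 2e 28 00.
XOR each byte with 0x36: 2e⊕36=18, 28⊕36=1e, 00⊕36=36.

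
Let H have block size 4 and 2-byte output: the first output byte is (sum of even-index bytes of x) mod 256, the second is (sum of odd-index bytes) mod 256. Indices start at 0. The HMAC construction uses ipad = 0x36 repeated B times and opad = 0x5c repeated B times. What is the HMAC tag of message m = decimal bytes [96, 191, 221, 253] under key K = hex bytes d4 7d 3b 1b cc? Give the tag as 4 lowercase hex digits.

Key hex bytes d4 7d 3b 1b cc is 5 bytes > B = 4, so hash it first: H(key) = db 98, then zero-pad to 4 bytes: K' = db 98 00 00.
K' ⊕ ipad = ed ae 36 36.  K' ⊕ opad = 87 c4 5c 5c.
Inner input = (K'⊕ipad) ∥ m = ed ae 36 36 ∥ 60 bf dd fd.
Inner hash: even-index sum = 608 mod 256 = 96; odd-index sum = 672 mod 256 = 160 → 60 a0.
Outer input = (K'⊕opad) ∥ inner = 87 c4 5c 5c ∥ 60 a0.
Outer hash (tag): even-index sum = 323 mod 256 = 67; odd-index sum = 448 mod 256 = 192 → 43 c0.

43c0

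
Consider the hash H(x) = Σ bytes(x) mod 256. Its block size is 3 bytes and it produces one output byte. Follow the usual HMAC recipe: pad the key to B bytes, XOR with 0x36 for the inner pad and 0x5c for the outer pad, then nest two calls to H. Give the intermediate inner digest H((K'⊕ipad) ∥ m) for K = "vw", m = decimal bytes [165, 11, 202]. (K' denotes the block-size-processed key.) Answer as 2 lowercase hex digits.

Key "vw" = 76 77 is 2 bytes ≤ B = 3; zero-pad to 3 bytes: K' = 76 77 00.
K' ⊕ ipad = 40 41 36.
Inner input = 40 41 36 ∥ a5 0b ca.
Inner hash: sum = 64+65+54+165+11+202 = 561; mod 256 = 49 → 31.

31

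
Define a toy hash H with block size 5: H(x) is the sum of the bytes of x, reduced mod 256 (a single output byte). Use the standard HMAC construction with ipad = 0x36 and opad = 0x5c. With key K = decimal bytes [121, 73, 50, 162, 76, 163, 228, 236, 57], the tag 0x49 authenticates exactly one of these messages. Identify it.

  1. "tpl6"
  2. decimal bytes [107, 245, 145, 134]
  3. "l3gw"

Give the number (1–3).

Key decimal bytes [121, 73, 50, 162, 76, 163, 228, 236, 57] = 79 49 32 a2 4c a3 e4 ec 39 is 9 bytes > B = 5, so hash it first: H(key) = 8e, then zero-pad to 5 bytes: K' = 8e 00 00 00 00.
K' ⊕ ipad = b8 36 36 36 36; K' ⊕ opad = d2 5c 5c 5c 5c.
m1: inner = H(b8 36 36 36 36 74 70 6c 36) = 16; tag = H(d2 5c 5c 5c 5c 16) = 58
m2: inner = H(b8 36 36 36 36 6b f5 91 86) = 07; tag = H(d2 5c 5c 5c 5c 07) = 49 ← matches
m3: inner = H(b8 36 36 36 36 6c 33 67 77) = 0d; tag = H(d2 5c 5c 5c 5c 0d) = 4f

2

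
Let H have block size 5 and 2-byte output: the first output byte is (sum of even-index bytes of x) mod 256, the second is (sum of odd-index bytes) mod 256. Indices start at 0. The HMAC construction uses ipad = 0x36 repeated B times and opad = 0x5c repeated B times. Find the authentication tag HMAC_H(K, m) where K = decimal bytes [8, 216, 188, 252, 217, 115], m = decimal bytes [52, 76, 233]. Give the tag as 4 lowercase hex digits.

Key decimal bytes [8, 216, 188, 252, 217, 115] = 08 d8 bc fc d9 73 is 6 bytes > B = 5, so hash it first: H(key) = 9d 47, then zero-pad to 5 bytes: K' = 9d 47 00 00 00.
K' ⊕ ipad = ab 71 36 36 36.  K' ⊕ opad = c1 1b 5c 5c 5c.
Inner input = (K'⊕ipad) ∥ m = ab 71 36 36 36 ∥ 34 4c e9.
Inner hash: even-index sum = 355 mod 256 = 99; odd-index sum = 452 mod 256 = 196 → 63 c4.
Outer input = (K'⊕opad) ∥ inner = c1 1b 5c 5c 5c ∥ 63 c4.
Outer hash (tag): even-index sum = 573 mod 256 = 61; odd-index sum = 218 mod 256 = 218 → 3d da.

3dda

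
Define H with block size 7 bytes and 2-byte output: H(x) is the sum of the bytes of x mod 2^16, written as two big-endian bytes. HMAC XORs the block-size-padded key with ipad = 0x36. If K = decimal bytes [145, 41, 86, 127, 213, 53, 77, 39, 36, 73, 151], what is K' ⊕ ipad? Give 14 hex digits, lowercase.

32273636363636

Key decimal bytes [145, 41, 86, 127, 213, 53, 77, 39, 36, 73, 151] = 91 29 56 7f d5 35 4d 27 24 49 97 is 11 bytes > B = 7, so hash it first: H(key) = 04 11, then zero-pad to 7 bytes: K' = 04 11 00 00 00 00 00.
XOR each byte with 0x36: 04⊕36=32, 11⊕36=27, 00⊕36=36, 00⊕36=36, 00⊕36=36, 00⊕36=36, 00⊕36=36.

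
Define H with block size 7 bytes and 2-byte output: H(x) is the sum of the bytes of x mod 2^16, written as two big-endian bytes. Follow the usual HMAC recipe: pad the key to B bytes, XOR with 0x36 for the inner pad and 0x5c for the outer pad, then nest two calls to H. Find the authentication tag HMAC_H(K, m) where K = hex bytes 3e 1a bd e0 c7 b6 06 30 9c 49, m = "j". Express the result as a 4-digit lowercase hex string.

Key hex bytes 3e 1a bd e0 c7 b6 06 30 9c 49 is 10 bytes > B = 7, so hash it first: H(key) = 04 8d, then zero-pad to 7 bytes: K' = 04 8d 00 00 00 00 00.
K' ⊕ ipad = 32 bb 36 36 36 36 36.  K' ⊕ opad = 58 d1 5c 5c 5c 5c 5c.
Inner input = (K'⊕ipad) ∥ m = 32 bb 36 36 36 36 36 ∥ 6a.
Inner hash: sum = 50+187+54+54+54+54+54+106 = 613 → 02 65.
Outer input = (K'⊕opad) ∥ inner = 58 d1 5c 5c 5c 5c 5c ∥ 02 65.
Outer hash (tag): sum = 88+209+92+92+92+92+92+2+101 = 860 → 03 5c.

035c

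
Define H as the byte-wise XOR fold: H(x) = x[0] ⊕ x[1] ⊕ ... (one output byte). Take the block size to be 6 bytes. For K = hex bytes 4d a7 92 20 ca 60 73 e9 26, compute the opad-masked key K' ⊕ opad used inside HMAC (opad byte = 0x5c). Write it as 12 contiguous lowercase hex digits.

Key hex bytes 4d a7 92 20 ca 60 73 e9 26 is 9 bytes > B = 6, so hash it first: H(key) = 4e, then zero-pad to 6 bytes: K' = 4e 00 00 00 00 00.
XOR each byte with 0x5c: 4e⊕5c=12, 00⊕5c=5c, 00⊕5c=5c, 00⊕5c=5c, 00⊕5c=5c, 00⊕5c=5c.

125c5c5c5c5c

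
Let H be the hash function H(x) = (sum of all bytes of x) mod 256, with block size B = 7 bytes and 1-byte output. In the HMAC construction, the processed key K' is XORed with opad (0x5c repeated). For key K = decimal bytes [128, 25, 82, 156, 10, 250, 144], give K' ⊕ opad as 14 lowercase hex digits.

Key decimal bytes [128, 25, 82, 156, 10, 250, 144] = 80 19 52 9c 0a fa 90 is exactly B = 7 bytes: K' = 80 19 52 9c 0a fa 90.
XOR each byte with 0x5c: 80⊕5c=dc, 19⊕5c=45, 52⊕5c=0e, 9c⊕5c=c0, 0a⊕5c=56, fa⊕5c=a6, 90⊕5c=cc.

dc450ec056a6cc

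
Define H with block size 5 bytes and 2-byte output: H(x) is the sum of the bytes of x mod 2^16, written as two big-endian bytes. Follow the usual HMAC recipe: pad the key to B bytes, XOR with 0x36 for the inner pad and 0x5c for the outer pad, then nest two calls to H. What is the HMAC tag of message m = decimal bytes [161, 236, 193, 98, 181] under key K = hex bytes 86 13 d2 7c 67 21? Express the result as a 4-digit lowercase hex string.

Key hex bytes 86 13 d2 7c 67 21 is 6 bytes > B = 5, so hash it first: H(key) = 02 6f, then zero-pad to 5 bytes: K' = 02 6f 00 00 00.
K' ⊕ ipad = 34 59 36 36 36.  K' ⊕ opad = 5e 33 5c 5c 5c.
Inner input = (K'⊕ipad) ∥ m = 34 59 36 36 36 ∥ a1 ec c1 62 b5.
Inner hash: sum = 52+89+54+54+54+161+236+193+98+181 = 1172 → 04 94.
Outer input = (K'⊕opad) ∥ inner = 5e 33 5c 5c 5c ∥ 04 94.
Outer hash (tag): sum = 94+51+92+92+92+4+148 = 573 → 02 3d.

023d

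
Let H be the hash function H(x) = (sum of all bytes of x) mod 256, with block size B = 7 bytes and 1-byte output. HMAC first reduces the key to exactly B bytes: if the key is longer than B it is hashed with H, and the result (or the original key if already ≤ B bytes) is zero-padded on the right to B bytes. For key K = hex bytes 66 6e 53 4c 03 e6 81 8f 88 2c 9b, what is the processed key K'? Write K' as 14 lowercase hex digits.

bb000000000000

|K| = 11 > B = 7, so first hash the key.
H(K): sum = 102+110+83+76+3+230+129+143+136+44+155 = 1211; mod 256 = 187 → bb.
Zero-pad H(K) = bb to 7 bytes: K' = bb 00 00 00 00 00 00.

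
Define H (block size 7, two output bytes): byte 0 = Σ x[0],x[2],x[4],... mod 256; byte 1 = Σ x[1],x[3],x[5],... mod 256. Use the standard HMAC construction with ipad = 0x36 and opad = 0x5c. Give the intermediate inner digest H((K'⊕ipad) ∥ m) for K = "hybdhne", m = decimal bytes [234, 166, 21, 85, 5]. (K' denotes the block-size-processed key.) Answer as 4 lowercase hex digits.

5efd

Key "hybdhne" = 68 79 62 64 68 6e 65 is exactly B = 7 bytes: K' = 68 79 62 64 68 6e 65.
K' ⊕ ipad = 5e 4f 54 52 5e 58 53.
Inner input = 5e 4f 54 52 5e 58 53 ∥ ea a6 15 55 05.
Inner hash: even-index sum = 606 mod 256 = 94; odd-index sum = 509 mod 256 = 253 → 5e fd.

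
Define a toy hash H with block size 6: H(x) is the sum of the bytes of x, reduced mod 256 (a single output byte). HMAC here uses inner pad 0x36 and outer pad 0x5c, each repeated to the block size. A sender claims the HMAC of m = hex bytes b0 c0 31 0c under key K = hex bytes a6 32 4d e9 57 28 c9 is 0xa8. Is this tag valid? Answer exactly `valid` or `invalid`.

Key hex bytes a6 32 4d e9 57 28 c9 is 7 bytes > B = 6, so hash it first: H(key) = 56, then zero-pad to 6 bytes: K' = 56 00 00 00 00 00.
K' ⊕ ipad = 60 36 36 36 36 36; K' ⊕ opad = 0a 5c 5c 5c 5c 5c.
Inner hash: sum = 96+54+54+54+54+54+176+192+49+12 = 795; mod 256 = 27 → 1b.
Outer hash (recomputed tag): sum = 10+92+92+92+92+92+27 = 497; mod 256 = 241 → f1.
Recomputed tag = f1; claimed = a8 → mismatch.

invalid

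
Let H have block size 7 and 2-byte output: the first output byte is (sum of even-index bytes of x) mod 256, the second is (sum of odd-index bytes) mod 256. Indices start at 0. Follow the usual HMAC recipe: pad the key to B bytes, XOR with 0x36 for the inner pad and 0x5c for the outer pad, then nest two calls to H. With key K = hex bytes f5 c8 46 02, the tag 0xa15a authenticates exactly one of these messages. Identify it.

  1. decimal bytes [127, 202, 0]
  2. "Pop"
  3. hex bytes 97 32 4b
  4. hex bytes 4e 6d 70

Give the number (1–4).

Key hex bytes f5 c8 46 02 is 4 bytes ≤ B = 7; zero-pad to 7 bytes: K' = f5 c8 46 02 00 00 00.
K' ⊕ ipad = c3 fe 70 34 36 36 36; K' ⊕ opad = a9 94 1a 5e 5c 5c 5c.
m1: inner = H(c3 fe 70 34 36 36 36 7f ca 00) = 69 e7; tag = H(a9 94 1a 5e 5c 5c 5c 69 e7) = 62b7
m2: inner = H(c3 fe 70 34 36 36 36 50 6f 70) = 0e 28; tag = H(a9 94 1a 5e 5c 5c 5c 0e 28) = a35c
m3: inner = H(c3 fe 70 34 36 36 36 97 32 4b) = d1 4a; tag = H(a9 94 1a 5e 5c 5c 5c d1 4a) = c51f
m4: inner = H(c3 fe 70 34 36 36 36 4e 6d 70) = 0c 26; tag = H(a9 94 1a 5e 5c 5c 5c 0c 26) = a15a ← matches

4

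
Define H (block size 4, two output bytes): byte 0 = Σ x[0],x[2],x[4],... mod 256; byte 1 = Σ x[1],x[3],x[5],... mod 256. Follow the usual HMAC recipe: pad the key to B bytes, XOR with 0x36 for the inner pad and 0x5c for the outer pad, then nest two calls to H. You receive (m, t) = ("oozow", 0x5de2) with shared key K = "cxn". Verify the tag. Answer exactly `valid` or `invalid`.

invalid

Key "cxn" = 63 78 6e is 3 bytes ≤ B = 4; zero-pad to 4 bytes: K' = 63 78 6e 00.
K' ⊕ ipad = 55 4e 58 36; K' ⊕ opad = 3f 24 32 5c.
Inner hash: even-index sum = 525 mod 256 = 13; odd-index sum = 354 mod 256 = 98 → 0d 62.
Outer hash (recomputed tag): even-index sum = 126 mod 256 = 126; odd-index sum = 226 mod 256 = 226 → 7e e2.
Recomputed tag = 7ee2; claimed = 5de2 → mismatch.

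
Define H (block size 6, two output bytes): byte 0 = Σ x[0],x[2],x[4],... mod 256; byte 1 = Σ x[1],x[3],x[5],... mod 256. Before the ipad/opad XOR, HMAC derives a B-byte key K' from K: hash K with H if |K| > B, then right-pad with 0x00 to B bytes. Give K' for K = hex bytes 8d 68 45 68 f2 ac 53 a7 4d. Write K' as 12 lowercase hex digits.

642300000000

|K| = 9 > B = 6, so first hash the key.
H(K): even-index sum = 612 mod 256 = 100; odd-index sum = 547 mod 256 = 35 → 64 23.
Zero-pad H(K) = 64 23 to 6 bytes: K' = 64 23 00 00 00 00.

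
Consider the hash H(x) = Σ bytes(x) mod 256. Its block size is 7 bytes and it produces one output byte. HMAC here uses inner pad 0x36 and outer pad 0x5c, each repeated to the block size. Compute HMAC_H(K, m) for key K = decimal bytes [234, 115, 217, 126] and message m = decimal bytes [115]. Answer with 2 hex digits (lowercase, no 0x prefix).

0d

Key decimal bytes [234, 115, 217, 126] = ea 73 d9 7e is 4 bytes ≤ B = 7; zero-pad to 7 bytes: K' = ea 73 d9 7e 00 00 00.
K' ⊕ ipad = dc 45 ef 48 36 36 36.  K' ⊕ opad = b6 2f 85 22 5c 5c 5c.
Inner input = (K'⊕ipad) ∥ m = dc 45 ef 48 36 36 36 ∥ 73.
Inner hash: sum = 220+69+239+72+54+54+54+115 = 877; mod 256 = 109 → 6d.
Outer input = (K'⊕opad) ∥ inner = b6 2f 85 22 5c 5c 5c ∥ 6d.
Outer hash (tag): sum = 182+47+133+34+92+92+92+109 = 781; mod 256 = 13 → 0d.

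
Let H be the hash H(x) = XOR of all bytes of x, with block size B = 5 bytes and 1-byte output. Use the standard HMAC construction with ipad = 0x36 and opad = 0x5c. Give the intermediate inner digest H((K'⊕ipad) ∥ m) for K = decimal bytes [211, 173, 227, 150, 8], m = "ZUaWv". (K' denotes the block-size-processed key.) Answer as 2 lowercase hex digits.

7a

Key decimal bytes [211, 173, 227, 150, 8] = d3 ad e3 96 08 is exactly B = 5 bytes: K' = d3 ad e3 96 08.
K' ⊕ ipad = e5 9b d5 a0 3e.
Inner input = e5 9b d5 a0 3e ∥ 5a 55 61 57 76.
Inner hash: XOR e5⊕9b⊕d5⊕a0⊕3e⊕5a⊕55⊕61⊕57⊕76 = 7a.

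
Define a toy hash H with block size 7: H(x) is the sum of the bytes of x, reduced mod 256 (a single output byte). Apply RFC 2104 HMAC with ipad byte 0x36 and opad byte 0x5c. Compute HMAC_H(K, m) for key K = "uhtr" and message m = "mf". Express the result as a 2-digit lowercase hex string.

Key "uhtr" = 75 68 74 72 is 4 bytes ≤ B = 7; zero-pad to 7 bytes: K' = 75 68 74 72 00 00 00.
K' ⊕ ipad = 43 5e 42 44 36 36 36.  K' ⊕ opad = 29 34 28 2e 5c 5c 5c.
Inner input = (K'⊕ipad) ∥ m = 43 5e 42 44 36 36 36 ∥ 6d 66.
Inner hash: sum = 67+94+66+68+54+54+54+109+102 = 668; mod 256 = 156 → 9c.
Outer input = (K'⊕opad) ∥ inner = 29 34 28 2e 5c 5c 5c ∥ 9c.
Outer hash (tag): sum = 41+52+40+46+92+92+92+156 = 611; mod 256 = 99 → 63.

63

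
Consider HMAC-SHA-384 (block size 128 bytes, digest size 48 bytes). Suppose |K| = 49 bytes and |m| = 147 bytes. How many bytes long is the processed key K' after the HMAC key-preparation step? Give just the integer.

128

Key is 49 ≤ 128 bytes, zero-padded: |K'| = 128.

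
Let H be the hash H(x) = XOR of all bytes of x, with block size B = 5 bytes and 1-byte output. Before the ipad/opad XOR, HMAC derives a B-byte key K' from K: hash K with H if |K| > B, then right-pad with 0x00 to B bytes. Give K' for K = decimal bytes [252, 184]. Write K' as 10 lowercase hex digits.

Key decimal bytes [252, 184] = fc b8 is 2 bytes ≤ B = 5; zero-pad to 5 bytes: K' = fc b8 00 00 00.

fcb8000000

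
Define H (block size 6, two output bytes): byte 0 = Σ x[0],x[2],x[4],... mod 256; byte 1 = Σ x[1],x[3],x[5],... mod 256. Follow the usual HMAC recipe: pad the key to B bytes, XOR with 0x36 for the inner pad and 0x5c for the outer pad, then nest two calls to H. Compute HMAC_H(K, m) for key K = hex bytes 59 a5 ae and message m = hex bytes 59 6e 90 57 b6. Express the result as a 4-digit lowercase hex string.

2f75

Key hex bytes 59 a5 ae is 3 bytes ≤ B = 6; zero-pad to 6 bytes: K' = 59 a5 ae 00 00 00.
K' ⊕ ipad = 6f 93 98 36 36 36.  K' ⊕ opad = 05 f9 f2 5c 5c 5c.
Inner input = (K'⊕ipad) ∥ m = 6f 93 98 36 36 36 ∥ 59 6e 90 57 b6.
Inner hash: even-index sum = 732 mod 256 = 220; odd-index sum = 452 mod 256 = 196 → dc c4.
Outer input = (K'⊕opad) ∥ inner = 05 f9 f2 5c 5c 5c ∥ dc c4.
Outer hash (tag): even-index sum = 559 mod 256 = 47; odd-index sum = 629 mod 256 = 117 → 2f 75.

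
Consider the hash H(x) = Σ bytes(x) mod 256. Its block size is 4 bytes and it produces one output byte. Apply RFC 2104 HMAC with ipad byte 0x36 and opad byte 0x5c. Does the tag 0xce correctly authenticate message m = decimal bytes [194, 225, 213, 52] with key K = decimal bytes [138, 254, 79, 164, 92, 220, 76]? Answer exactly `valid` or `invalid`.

Key decimal bytes [138, 254, 79, 164, 92, 220, 76] = 8a fe 4f a4 5c dc 4c is 7 bytes > B = 4, so hash it first: H(key) = ff, then zero-pad to 4 bytes: K' = ff 00 00 00.
K' ⊕ ipad = c9 36 36 36; K' ⊕ opad = a3 5c 5c 5c.
Inner hash: sum = 201+54+54+54+194+225+213+52 = 1047; mod 256 = 23 → 17.
Outer hash (recomputed tag): sum = 163+92+92+92+23 = 462; mod 256 = 206 → ce.
Recomputed tag = ce; claimed = ce → match.

valid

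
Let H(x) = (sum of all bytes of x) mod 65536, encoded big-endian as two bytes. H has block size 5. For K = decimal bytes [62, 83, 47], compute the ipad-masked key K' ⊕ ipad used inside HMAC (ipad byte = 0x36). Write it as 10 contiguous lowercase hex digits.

Key decimal bytes [62, 83, 47] = 3e 53 2f is 3 bytes ≤ B = 5; zero-pad to 5 bytes: K' = 3e 53 2f 00 00.
XOR each byte with 0x36: 3e⊕36=08, 53⊕36=65, 2f⊕36=19, 00⊕36=36, 00⊕36=36.

0865193636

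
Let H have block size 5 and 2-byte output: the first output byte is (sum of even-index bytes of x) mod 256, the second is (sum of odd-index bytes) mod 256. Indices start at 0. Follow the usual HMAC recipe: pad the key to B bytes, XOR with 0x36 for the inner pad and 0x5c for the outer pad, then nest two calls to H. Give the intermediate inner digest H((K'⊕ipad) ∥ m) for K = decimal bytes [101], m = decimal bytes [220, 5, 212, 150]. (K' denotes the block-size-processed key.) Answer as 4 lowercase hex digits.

5a1c

Key decimal bytes [101] = 65 is 1 byte ≤ B = 5; zero-pad to 5 bytes: K' = 65 00 00 00 00.
K' ⊕ ipad = 53 36 36 36 36.
Inner input = 53 36 36 36 36 ∥ dc 05 d4 96.
Inner hash: even-index sum = 346 mod 256 = 90; odd-index sum = 540 mod 256 = 28 → 5a 1c.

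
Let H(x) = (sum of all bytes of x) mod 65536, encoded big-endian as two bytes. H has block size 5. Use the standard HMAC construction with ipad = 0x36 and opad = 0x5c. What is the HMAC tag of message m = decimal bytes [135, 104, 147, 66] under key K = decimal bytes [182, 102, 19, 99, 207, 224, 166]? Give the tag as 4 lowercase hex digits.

Key decimal bytes [182, 102, 19, 99, 207, 224, 166] = b6 66 13 63 cf e0 a6 is 7 bytes > B = 5, so hash it first: H(key) = 03 e7, then zero-pad to 5 bytes: K' = 03 e7 00 00 00.
K' ⊕ ipad = 35 d1 36 36 36.  K' ⊕ opad = 5f bb 5c 5c 5c.
Inner input = (K'⊕ipad) ∥ m = 35 d1 36 36 36 ∥ 87 68 93 42.
Inner hash: sum = 53+209+54+54+54+135+104+147+66 = 876 → 03 6c.
Outer input = (K'⊕opad) ∥ inner = 5f bb 5c 5c 5c ∥ 03 6c.
Outer hash (tag): sum = 95+187+92+92+92+3+108 = 669 → 02 9d.

029d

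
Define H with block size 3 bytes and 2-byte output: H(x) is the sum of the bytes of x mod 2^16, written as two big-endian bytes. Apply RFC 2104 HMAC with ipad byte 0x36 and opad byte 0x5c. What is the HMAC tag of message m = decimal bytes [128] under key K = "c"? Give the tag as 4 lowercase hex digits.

Key "c" = 63 is 1 byte ≤ B = 3; zero-pad to 3 bytes: K' = 63 00 00.
K' ⊕ ipad = 55 36 36.  K' ⊕ opad = 3f 5c 5c.
Inner input = (K'⊕ipad) ∥ m = 55 36 36 ∥ 80.
Inner hash: sum = 85+54+54+128 = 321 → 01 41.
Outer input = (K'⊕opad) ∥ inner = 3f 5c 5c ∥ 01 41.
Outer hash (tag): sum = 63+92+92+1+65 = 313 → 01 39.

0139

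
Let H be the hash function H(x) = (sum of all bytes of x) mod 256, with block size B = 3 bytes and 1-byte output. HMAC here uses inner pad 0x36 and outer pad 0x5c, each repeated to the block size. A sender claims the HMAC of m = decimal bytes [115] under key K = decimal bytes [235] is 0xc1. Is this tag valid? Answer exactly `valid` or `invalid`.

Key decimal bytes [235] = eb is 1 byte ≤ B = 3; zero-pad to 3 bytes: K' = eb 00 00.
K' ⊕ ipad = dd 36 36; K' ⊕ opad = b7 5c 5c.
Inner hash: sum = 221+54+54+115 = 444; mod 256 = 188 → bc.
Outer hash (recomputed tag): sum = 183+92+92+188 = 555; mod 256 = 43 → 2b.
Recomputed tag = 2b; claimed = c1 → mismatch.

invalid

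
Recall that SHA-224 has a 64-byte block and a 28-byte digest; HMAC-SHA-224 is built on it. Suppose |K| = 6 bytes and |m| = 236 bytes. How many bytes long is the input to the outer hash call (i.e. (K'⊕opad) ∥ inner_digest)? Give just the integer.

92

Key is 6 ≤ 64 bytes, zero-padded: |K'| = 64.
Outer input = (K'⊕opad) ∥ H(inner) → 64 + 28 = 92 bytes.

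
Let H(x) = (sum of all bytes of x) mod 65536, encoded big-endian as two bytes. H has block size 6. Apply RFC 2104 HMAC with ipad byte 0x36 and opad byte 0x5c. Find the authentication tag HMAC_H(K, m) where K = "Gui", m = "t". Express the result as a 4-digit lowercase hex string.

01b8

Key "Gui" = 47 75 69 is 3 bytes ≤ B = 6; zero-pad to 6 bytes: K' = 47 75 69 00 00 00.
K' ⊕ ipad = 71 43 5f 36 36 36.  K' ⊕ opad = 1b 29 35 5c 5c 5c.
Inner input = (K'⊕ipad) ∥ m = 71 43 5f 36 36 36 ∥ 74.
Inner hash: sum = 113+67+95+54+54+54+116 = 553 → 02 29.
Outer input = (K'⊕opad) ∥ inner = 1b 29 35 5c 5c 5c ∥ 02 29.
Outer hash (tag): sum = 27+41+53+92+92+92+2+41 = 440 → 01 b8.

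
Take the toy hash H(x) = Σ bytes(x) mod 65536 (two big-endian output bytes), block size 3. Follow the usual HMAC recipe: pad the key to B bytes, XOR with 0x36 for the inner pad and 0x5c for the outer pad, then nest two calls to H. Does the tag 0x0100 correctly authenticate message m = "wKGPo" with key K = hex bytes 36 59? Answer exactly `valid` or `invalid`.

Key hex bytes 36 59 is 2 bytes ≤ B = 3; zero-pad to 3 bytes: K' = 36 59 00.
K' ⊕ ipad = 00 6f 36; K' ⊕ opad = 6a 05 5c.
Inner hash: sum = 0+111+54+119+75+71+80+111 = 621 → 02 6d.
Outer hash (recomputed tag): sum = 106+5+92+2+109 = 314 → 01 3a.
Recomputed tag = 013a; claimed = 0100 → mismatch.

invalid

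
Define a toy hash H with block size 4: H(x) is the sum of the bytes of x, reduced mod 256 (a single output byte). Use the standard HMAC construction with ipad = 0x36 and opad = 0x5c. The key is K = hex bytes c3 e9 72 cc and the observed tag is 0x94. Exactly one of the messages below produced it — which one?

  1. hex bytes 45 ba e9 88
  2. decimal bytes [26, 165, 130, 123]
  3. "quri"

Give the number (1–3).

1

Key hex bytes c3 e9 72 cc is exactly B = 4 bytes: K' = c3 e9 72 cc.
K' ⊕ ipad = f5 df 44 fa; K' ⊕ opad = 9f b5 2e 90.
m1: inner = H(f5 df 44 fa 45 ba e9 88) = 82; tag = H(9f b5 2e 90 82) = 94 ← matches
m2: inner = H(f5 df 44 fa 1a a5 82 7b) = ce; tag = H(9f b5 2e 90 ce) = e0
m3: inner = H(f5 df 44 fa 71 75 72 69) = d3; tag = H(9f b5 2e 90 d3) = e5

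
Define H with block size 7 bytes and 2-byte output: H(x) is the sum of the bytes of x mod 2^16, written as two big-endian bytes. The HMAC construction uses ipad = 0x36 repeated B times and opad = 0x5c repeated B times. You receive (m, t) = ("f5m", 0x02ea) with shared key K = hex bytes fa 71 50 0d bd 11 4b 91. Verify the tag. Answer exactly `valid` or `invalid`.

Key hex bytes fa 71 50 0d bd 11 4b 91 is 8 bytes > B = 7, so hash it first: H(key) = 03 72, then zero-pad to 7 bytes: K' = 03 72 00 00 00 00 00.
K' ⊕ ipad = 35 44 36 36 36 36 36; K' ⊕ opad = 5f 2e 5c 5c 5c 5c 5c.
Inner hash: sum = 53+68+54+54+54+54+54+102+53+109 = 655 → 02 8f.
Outer hash (recomputed tag): sum = 95+46+92+92+92+92+92+2+143 = 746 → 02 ea.
Recomputed tag = 02ea; claimed = 02ea → match.

valid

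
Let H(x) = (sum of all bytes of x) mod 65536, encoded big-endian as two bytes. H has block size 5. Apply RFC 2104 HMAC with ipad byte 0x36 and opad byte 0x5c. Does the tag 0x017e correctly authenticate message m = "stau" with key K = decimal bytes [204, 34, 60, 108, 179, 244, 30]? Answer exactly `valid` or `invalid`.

Key decimal bytes [204, 34, 60, 108, 179, 244, 30] = cc 22 3c 6c b3 f4 1e is 7 bytes > B = 5, so hash it first: H(key) = 03 5b, then zero-pad to 5 bytes: K' = 03 5b 00 00 00.
K' ⊕ ipad = 35 6d 36 36 36; K' ⊕ opad = 5f 07 5c 5c 5c.
Inner hash: sum = 53+109+54+54+54+115+116+97+117 = 769 → 03 01.
Outer hash (recomputed tag): sum = 95+7+92+92+92+3+1 = 382 → 01 7e.
Recomputed tag = 017e; claimed = 017e → match.

valid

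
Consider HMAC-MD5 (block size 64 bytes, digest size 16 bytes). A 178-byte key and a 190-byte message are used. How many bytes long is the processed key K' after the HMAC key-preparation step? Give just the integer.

64

Key is 178 > 64 bytes, so it is hashed to 16 bytes then zero-padded to 64: |K'| = 64.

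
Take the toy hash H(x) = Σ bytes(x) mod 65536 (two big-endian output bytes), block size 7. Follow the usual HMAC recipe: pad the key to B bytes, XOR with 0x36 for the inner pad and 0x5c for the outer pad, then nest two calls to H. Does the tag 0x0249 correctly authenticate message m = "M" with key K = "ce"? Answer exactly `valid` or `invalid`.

Key "ce" = 63 65 is 2 bytes ≤ B = 7; zero-pad to 7 bytes: K' = 63 65 00 00 00 00 00.
K' ⊕ ipad = 55 53 36 36 36 36 36; K' ⊕ opad = 3f 39 5c 5c 5c 5c 5c.
Inner hash: sum = 85+83+54+54+54+54+54+77 = 515 → 02 03.
Outer hash (recomputed tag): sum = 63+57+92+92+92+92+92+2+3 = 585 → 02 49.
Recomputed tag = 0249; claimed = 0249 → match.

valid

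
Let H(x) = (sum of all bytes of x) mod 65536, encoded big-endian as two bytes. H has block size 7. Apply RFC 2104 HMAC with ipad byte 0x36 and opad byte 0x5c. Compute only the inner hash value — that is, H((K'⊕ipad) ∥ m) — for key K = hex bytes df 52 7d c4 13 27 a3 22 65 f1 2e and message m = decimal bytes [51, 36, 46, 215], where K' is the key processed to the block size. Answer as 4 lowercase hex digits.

Key hex bytes df 52 7d c4 13 27 a3 22 65 f1 2e is 11 bytes > B = 7, so hash it first: H(key) = 04 f5, then zero-pad to 7 bytes: K' = 04 f5 00 00 00 00 00.
K' ⊕ ipad = 32 c3 36 36 36 36 36.
Inner input = 32 c3 36 36 36 36 36 ∥ 33 24 2e d7.
Inner hash: sum = 50+195+54+54+54+54+54+51+36+46+215 = 863 → 03 5f.

035f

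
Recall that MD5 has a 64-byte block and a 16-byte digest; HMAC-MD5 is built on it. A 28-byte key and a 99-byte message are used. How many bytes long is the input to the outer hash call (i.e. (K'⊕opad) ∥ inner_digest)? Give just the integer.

80

Key is 28 ≤ 64 bytes, zero-padded: |K'| = 64.
Outer input = (K'⊕opad) ∥ H(inner) → 64 + 16 = 80 bytes.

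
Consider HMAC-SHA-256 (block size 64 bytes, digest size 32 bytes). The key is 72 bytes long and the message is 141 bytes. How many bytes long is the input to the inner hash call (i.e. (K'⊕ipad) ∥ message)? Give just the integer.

Key is 72 > 64 bytes, so it is hashed to 32 bytes then zero-padded to 64: |K'| = 64.
Inner input = (K'⊕ipad) ∥ m → 64 + 141 = 205 bytes.

205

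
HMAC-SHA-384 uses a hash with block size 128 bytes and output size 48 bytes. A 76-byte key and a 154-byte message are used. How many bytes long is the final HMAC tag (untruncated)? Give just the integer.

The tag is one SHA-384 digest: 48 bytes.

48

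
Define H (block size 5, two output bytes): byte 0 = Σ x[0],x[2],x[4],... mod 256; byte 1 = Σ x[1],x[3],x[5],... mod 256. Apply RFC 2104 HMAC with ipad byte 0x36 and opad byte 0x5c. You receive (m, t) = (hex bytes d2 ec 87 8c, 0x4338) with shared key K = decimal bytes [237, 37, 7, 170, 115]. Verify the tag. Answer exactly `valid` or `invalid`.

valid

Key decimal bytes [237, 37, 7, 170, 115] = ed 25 07 aa 73 is exactly B = 5 bytes: K' = ed 25 07 aa 73.
K' ⊕ ipad = db 13 31 9c 45; K' ⊕ opad = b1 79 5b f6 2f.
Inner hash: even-index sum = 713 mod 256 = 201; odd-index sum = 520 mod 256 = 8 → c9 08.
Outer hash (recomputed tag): even-index sum = 323 mod 256 = 67; odd-index sum = 568 mod 256 = 56 → 43 38.
Recomputed tag = 4338; claimed = 4338 → match.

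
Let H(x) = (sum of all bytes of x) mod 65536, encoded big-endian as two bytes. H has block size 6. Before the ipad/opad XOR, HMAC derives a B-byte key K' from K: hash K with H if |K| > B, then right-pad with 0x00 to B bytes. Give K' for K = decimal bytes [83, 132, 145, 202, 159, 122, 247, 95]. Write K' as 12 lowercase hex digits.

04a100000000

|K| = 8 > B = 6, so first hash the key.
H(K): sum = 83+132+145+202+159+122+247+95 = 1185 → 04 a1.
Zero-pad H(K) = 04 a1 to 6 bytes: K' = 04 a1 00 00 00 00.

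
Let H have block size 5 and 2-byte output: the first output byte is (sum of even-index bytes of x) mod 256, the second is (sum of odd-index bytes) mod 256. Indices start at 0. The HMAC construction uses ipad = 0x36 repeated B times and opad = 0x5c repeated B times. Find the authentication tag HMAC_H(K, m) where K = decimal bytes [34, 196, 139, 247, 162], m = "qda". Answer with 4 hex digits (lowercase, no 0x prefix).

Key decimal bytes [34, 196, 139, 247, 162] = 22 c4 8b f7 a2 is exactly B = 5 bytes: K' = 22 c4 8b f7 a2.
K' ⊕ ipad = 14 f2 bd c1 94.  K' ⊕ opad = 7e 98 d7 ab fe.
Inner input = (K'⊕ipad) ∥ m = 14 f2 bd c1 94 ∥ 71 64 61.
Inner hash: even-index sum = 457 mod 256 = 201; odd-index sum = 645 mod 256 = 133 → c9 85.
Outer input = (K'⊕opad) ∥ inner = 7e 98 d7 ab fe ∥ c9 85.
Outer hash (tag): even-index sum = 728 mod 256 = 216; odd-index sum = 524 mod 256 = 12 → d8 0c.

d80c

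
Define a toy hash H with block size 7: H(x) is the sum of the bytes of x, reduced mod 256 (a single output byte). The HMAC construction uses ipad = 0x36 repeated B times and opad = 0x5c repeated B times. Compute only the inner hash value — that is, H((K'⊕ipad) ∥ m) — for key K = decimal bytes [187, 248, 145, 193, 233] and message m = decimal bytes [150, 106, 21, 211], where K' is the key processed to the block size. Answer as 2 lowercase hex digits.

2c

Key decimal bytes [187, 248, 145, 193, 233] = bb f8 91 c1 e9 is 5 bytes ≤ B = 7; zero-pad to 7 bytes: K' = bb f8 91 c1 e9 00 00.
K' ⊕ ipad = 8d ce a7 f7 df 36 36.
Inner input = 8d ce a7 f7 df 36 36 ∥ 96 6a 15 d3.
Inner hash: sum = 141+206+167+247+223+54+54+150+106+21+211 = 1580; mod 256 = 44 → 2c.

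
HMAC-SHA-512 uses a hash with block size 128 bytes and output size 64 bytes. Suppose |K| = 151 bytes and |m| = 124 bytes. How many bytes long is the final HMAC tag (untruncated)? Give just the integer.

The tag is one SHA-512 digest: 64 bytes.

64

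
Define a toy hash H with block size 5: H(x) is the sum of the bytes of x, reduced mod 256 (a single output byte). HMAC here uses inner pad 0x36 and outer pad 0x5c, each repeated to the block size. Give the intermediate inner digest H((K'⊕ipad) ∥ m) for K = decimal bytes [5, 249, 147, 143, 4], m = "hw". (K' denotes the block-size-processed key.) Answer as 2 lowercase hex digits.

Key decimal bytes [5, 249, 147, 143, 4] = 05 f9 93 8f 04 is exactly B = 5 bytes: K' = 05 f9 93 8f 04.
K' ⊕ ipad = 33 cf a5 b9 32.
Inner input = 33 cf a5 b9 32 ∥ 68 77.
Inner hash: sum = 51+207+165+185+50+104+119 = 881; mod 256 = 113 → 71.

71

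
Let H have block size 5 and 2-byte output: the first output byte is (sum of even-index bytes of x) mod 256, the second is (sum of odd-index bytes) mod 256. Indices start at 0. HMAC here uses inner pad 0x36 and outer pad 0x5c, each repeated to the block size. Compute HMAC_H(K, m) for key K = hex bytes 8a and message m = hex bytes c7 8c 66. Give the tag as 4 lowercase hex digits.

Key hex bytes 8a is 1 byte ≤ B = 5; zero-pad to 5 bytes: K' = 8a 00 00 00 00.
K' ⊕ ipad = bc 36 36 36 36.  K' ⊕ opad = d6 5c 5c 5c 5c.
Inner input = (K'⊕ipad) ∥ m = bc 36 36 36 36 ∥ c7 8c 66.
Inner hash: even-index sum = 436 mod 256 = 180; odd-index sum = 409 mod 256 = 153 → b4 99.
Outer input = (K'⊕opad) ∥ inner = d6 5c 5c 5c 5c ∥ b4 99.
Outer hash (tag): even-index sum = 551 mod 256 = 39; odd-index sum = 364 mod 256 = 108 → 27 6c.

276c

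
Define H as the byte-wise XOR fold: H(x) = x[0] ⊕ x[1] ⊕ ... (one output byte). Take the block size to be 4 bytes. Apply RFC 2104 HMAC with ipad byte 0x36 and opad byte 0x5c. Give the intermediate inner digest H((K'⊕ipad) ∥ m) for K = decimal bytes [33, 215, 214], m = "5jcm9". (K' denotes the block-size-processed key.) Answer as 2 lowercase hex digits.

48

Key decimal bytes [33, 215, 214] = 21 d7 d6 is 3 bytes ≤ B = 4; zero-pad to 4 bytes: K' = 21 d7 d6 00.
K' ⊕ ipad = 17 e1 e0 36.
Inner input = 17 e1 e0 36 ∥ 35 6a 63 6d 39.
Inner hash: XOR 17⊕e1⊕e0⊕36⊕35⊕6a⊕63⊕6d⊕39 = 48.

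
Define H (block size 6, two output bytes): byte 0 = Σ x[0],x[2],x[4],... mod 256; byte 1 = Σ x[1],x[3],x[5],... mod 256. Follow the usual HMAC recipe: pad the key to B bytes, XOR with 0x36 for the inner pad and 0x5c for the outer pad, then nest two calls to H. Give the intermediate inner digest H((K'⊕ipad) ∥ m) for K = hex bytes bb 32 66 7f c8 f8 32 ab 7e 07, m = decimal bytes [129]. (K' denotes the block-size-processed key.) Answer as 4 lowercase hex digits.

Key hex bytes bb 32 66 7f c8 f8 32 ab 7e 07 is 10 bytes > B = 6, so hash it first: H(key) = 99 5b, then zero-pad to 6 bytes: K' = 99 5b 00 00 00 00.
K' ⊕ ipad = af 6d 36 36 36 36.
Inner input = af 6d 36 36 36 36 ∥ 81.
Inner hash: even-index sum = 412 mod 256 = 156; odd-index sum = 217 mod 256 = 217 → 9c d9.

9cd9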